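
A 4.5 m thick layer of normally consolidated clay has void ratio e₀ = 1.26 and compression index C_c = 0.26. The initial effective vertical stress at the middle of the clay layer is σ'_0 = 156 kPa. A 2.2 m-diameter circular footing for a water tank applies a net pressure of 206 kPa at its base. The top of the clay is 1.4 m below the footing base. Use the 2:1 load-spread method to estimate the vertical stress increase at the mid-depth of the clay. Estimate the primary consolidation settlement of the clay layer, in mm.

S_c ≈ 38.5 mm

Mid-depth of clay below the footing base: z = 1.4 + 4.5/2 = 3.65 m.
Stress increase at mid-clay by the 2:1 spreading method:
Δσ ≈ qD²/(D+z)² = 206×2.2²/(2.2+3.65)² = 29.134 kPa
Final effective stress: σ'_f = σ'_0 + Δσ = 156 + 29.134 = 185.13 kPa.
Normally consolidated clay, so the full stress increment lies on the virgin compression line:
S_c = C_c·H/(1+e₀)·log₁₀(σ'_f/σ'_0) = 0.26×4.5/(1+1.26)×log₁₀(185.13/156)
    = 0.5177 × 0.074352 = 0.03849 m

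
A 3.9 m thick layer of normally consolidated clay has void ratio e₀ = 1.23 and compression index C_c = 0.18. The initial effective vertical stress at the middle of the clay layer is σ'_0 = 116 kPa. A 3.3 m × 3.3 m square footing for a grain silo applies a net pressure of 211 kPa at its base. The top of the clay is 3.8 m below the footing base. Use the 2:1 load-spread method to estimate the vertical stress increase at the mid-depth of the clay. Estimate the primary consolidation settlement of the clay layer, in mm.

Mid-depth of clay below the footing base: z = 3.8 + 3.9/2 = 5.75 m.
Stress increase at mid-clay by the 2:1 spreading method:
Δσ = qBL/((B+z)(L+z)) = 211×3.3×3.3/((3.3+5.75)(3.3+5.75)) = 28.055 kPa
Final effective stress: σ'_f = σ'_0 + Δσ = 116 + 28.055 = 144.06 kPa.
Normally consolidated clay, so the full stress increment lies on the virgin compression line:
S_c = C_c·H/(1+e₀)·log₁₀(σ'_f/σ'_0) = 0.18×3.9/(1+1.23)×log₁₀(144.06/116)
    = 0.3148 × 0.094085 = 0.02962 m

S_c ≈ 29.6 mm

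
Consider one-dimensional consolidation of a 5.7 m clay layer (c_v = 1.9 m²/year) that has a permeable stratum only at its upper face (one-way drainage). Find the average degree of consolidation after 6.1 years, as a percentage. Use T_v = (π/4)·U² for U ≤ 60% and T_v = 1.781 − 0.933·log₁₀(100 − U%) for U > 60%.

Drainage path length: H_d = H = 5.7 m (single drainage).
T_v = c_v·t/H_d² = 1.9×6.1/5.7² = 0.35673.
T_v = 0.35673 corresponds to the U > 60% branch:
U = 1 − 10^((1.781 − T_v)/0.933)/100 = 0.6638

U ≈ 66.4 %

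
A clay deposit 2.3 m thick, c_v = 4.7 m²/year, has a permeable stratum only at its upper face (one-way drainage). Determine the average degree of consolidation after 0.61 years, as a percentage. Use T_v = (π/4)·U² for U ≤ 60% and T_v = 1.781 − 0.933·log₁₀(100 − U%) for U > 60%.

Drainage path length: H_d = H = 2.3 m (single drainage).
T_v = c_v·t/H_d² = 4.7×0.61/2.3² = 0.54197.
T_v = 0.54197 corresponds to the U > 60% branch:
U = 1 − 10^((1.781 − T_v)/0.933)/100 = 0.7872

U ≈ 78.7 %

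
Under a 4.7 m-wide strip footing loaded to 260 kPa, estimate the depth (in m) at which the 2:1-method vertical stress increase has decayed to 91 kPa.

z ≈ 8.73 m

2:1 spreading — at depth z the loaded area has grown by z in each plan dimension:
qB/(B+z) = Δσ_z ⇒ z = qB/Δσ_z − B = 260×4.7/91 − 4.7 = 8.729 m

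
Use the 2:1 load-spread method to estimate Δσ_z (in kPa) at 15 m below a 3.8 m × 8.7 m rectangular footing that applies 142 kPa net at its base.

By the 2:1 method the load spreads at 1 horizontal : 2 vertical, so at depth z the loaded area has grown by z in each plan dimension:
Δσ = qBL/((B+z)(L+z)) = 142×3.8×8.7/((3.8+15)(8.7+15)) = 10.536 kPa

Δσ_z ≈ 10.5 kPa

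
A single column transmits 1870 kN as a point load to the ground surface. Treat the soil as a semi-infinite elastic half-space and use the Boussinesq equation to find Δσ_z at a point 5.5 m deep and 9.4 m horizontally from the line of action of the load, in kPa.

Boussinesq vertical stress below a point load on an elastic half-space:
Δσ_z = 3P/(2πz²) · [1 + (r/z)²]^(−5/2)
r/z = 9.4/5.5 = 1.7091; [1+(r/z)²]^(−5/2) = 0.032848.
Δσ_z = 3×1870/(2π×5.5²) × 0.032848 = 29.516 × 0.032848 = 0.9695 kPa

Δσ_z ≈ 0.97 kPa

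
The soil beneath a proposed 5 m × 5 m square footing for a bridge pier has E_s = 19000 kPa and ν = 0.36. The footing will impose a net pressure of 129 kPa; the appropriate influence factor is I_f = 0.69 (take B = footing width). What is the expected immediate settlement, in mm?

S_e ≈ 20.4 mm

Immediate (elastic) settlement: S_e = q·B·(1−ν²)/E_s · I_f.
S_e = 129 × 5 × (1 − 0.36²) / 19000 × 0.69
    = 129 × 5 × 0.8704 / 19000 × 0.69
    = 0.02039 m = 20.39 mm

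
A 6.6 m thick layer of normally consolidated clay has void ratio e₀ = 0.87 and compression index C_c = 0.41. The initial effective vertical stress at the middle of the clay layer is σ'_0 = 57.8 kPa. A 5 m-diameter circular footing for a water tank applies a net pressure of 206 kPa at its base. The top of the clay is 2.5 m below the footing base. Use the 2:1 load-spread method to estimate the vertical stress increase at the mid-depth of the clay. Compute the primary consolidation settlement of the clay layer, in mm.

Mid-depth of clay below the footing base: z = 2.5 + 6.6/2 = 5.8 m.
Stress increase at mid-clay by the 2:1 spreading method:
Δσ ≈ qD²/(D+z)² = 206×5²/(5+5.8)² = 44.153 kPa
Final effective stress: σ'_f = σ'_0 + Δσ = 57.8 + 44.153 = 101.95 kPa.
Normally consolidated clay, so the full stress increment lies on the virgin compression line:
S_c = C_c·H/(1+e₀)·log₁₀(σ'_f/σ'_0) = 0.41×6.6/(1+0.87)×log₁₀(101.95/57.8)
    = 1.4471 × 0.24646 = 0.3567 m

S_c ≈ 357 mm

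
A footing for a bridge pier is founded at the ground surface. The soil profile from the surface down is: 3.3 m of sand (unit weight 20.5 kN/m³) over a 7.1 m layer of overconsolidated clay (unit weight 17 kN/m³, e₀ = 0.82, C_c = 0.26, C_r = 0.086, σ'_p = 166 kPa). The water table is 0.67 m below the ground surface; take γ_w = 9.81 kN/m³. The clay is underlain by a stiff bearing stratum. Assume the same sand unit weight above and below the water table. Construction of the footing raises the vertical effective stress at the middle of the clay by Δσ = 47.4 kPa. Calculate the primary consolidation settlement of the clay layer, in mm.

S_c ≈ 77.6 mm

Mid-depth of clay below the ground surface: z = 3.3 + 7.1/2 = 6.85 m.
Total vertical stress at mid-clay: σ_v = 20.5×3.3 + 17×3.55 = 128 kPa.
Pore pressure: u = 9.81×(6.85 − 0.67) = 60.626 kPa.
Initial effective stress: σ'_0 = σ_v − u = 128 − 60.626 = 67.374 kPa.
Final effective stress: σ'_f = 67.374 + 47.4 = 114.77 kPa.
σ'_f = 114.77 ≤ σ'_p = 166 kPa, so the clay remains overconsolidated and only the recompression index applies:
S_c = C_r·H/(1+e₀)·log₁₀(σ'_f/σ'_0) = 0.086×7.1/1.82×log₁₀(114.77/67.374)
    = 0.33549 × 0.23134 = 0.07761 m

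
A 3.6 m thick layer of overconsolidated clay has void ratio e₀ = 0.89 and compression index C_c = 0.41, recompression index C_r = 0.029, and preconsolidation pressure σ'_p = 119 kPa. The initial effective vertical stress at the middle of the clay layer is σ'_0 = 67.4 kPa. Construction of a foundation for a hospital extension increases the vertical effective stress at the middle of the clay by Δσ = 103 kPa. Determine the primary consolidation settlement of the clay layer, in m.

Final effective stress: σ'_f = 67.4 + 103 = 170.4 kPa.
σ'_f = 170.4 > σ'_p = 119 kPa, so the stress path crosses the preconsolidation pressure — recompression up to σ'_p, then virgin compression beyond:
S_c = H/(1+e₀)·[C_r·log₁₀(σ'_p/σ'_0) + C_c·log₁₀(σ'_f/σ'_p)]
    = 3.6/1.89 × [0.029×log₁₀(119/67.4) + 0.41×log₁₀(170.4/119)]
    = 1.9048 × [0.0071597 + 0.063928] = 0.1354 m

S_c ≈ 0.135 m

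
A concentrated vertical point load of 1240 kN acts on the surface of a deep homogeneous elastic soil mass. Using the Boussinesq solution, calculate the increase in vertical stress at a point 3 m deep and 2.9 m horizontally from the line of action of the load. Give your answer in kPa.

Boussinesq vertical stress below a point load on an elastic half-space:
Δσ_z = 3P/(2πz²) · [1 + (r/z)²]^(−5/2)
r/z = 2.9/3 = 0.96667; [1+(r/z)²]^(−5/2) = 0.19214.
Δσ_z = 3×1240/(2π×3²) × 0.19214 = 65.784 × 0.19214 = 12.64 kPa

Δσ_z ≈ 12.6 kPa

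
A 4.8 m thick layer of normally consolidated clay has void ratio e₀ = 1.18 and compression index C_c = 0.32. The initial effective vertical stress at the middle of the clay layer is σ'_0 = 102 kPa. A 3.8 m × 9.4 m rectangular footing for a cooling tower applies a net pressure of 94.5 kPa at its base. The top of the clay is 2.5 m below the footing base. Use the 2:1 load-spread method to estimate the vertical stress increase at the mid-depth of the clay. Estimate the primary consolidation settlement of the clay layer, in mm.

S_c ≈ 72.2 mm

Mid-depth of clay below the footing base: z = 2.5 + 4.8/2 = 4.9 m.
Stress increase at mid-clay by the 2:1 spreading method:
Δσ = qBL/((B+z)(L+z)) = 94.5×3.8×9.4/((3.8+4.9)(9.4+4.9)) = 27.132 kPa
Final effective stress: σ'_f = σ'_0 + Δσ = 102 + 27.132 = 129.13 kPa.
Normally consolidated clay, so the full stress increment lies on the virgin compression line:
S_c = C_c·H/(1+e₀)·log₁₀(σ'_f/σ'_0) = 0.32×4.8/(1+1.18)×log₁₀(129.13/102)
    = 0.70459 × 0.10243 = 0.07217 m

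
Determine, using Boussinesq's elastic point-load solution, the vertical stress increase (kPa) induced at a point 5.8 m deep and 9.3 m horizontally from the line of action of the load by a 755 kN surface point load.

Boussinesq vertical stress below a point load on an elastic half-space:
Δσ_z = 3P/(2πz²) · [1 + (r/z)²]^(−5/2)
r/z = 9.3/5.8 = 1.6034; [1+(r/z)²]^(−5/2) = 0.041496.
Δσ_z = 3×755/(2π×5.8²) × 0.041496 = 10.716 × 0.041496 = 0.4447 kPa

Δσ_z ≈ 0.445 kPa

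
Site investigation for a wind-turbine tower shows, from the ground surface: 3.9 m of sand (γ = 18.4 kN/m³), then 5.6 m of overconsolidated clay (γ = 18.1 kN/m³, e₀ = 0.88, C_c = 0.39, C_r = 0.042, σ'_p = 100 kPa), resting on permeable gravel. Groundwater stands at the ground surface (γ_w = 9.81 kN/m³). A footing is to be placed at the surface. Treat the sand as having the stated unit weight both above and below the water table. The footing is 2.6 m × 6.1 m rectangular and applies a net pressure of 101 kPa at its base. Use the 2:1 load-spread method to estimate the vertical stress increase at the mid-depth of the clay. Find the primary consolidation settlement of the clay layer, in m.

S_c ≈ 0.0116 m

Mid-depth of clay below the ground surface: z = 3.9 + 5.6/2 = 6.7 m.
Total vertical stress at mid-clay: σ_v = 18.4×3.9 + 18.1×2.8 = 122.44 kPa.
Pore pressure: u = 9.81×(6.7 − 0) = 65.727 kPa.
Initial effective stress: σ'_0 = σ_v − u = 122.44 − 65.727 = 56.713 kPa.
Stress increase at mid-clay by the 2:1 spreading method:
Δσ = qBL/((B+z)(L+z)) = 101×2.6×6.1/((2.6+6.7)(6.1+6.7)) = 13.456 kPa
Final effective stress: σ'_f = 56.713 + 13.456 = 70.169 kPa.
σ'_f = 70.169 ≤ σ'_p = 100 kPa, so the clay remains overconsolidated and only the recompression index applies:
S_c = C_r·H/(1+e₀)·log₁₀(σ'_f/σ'_0) = 0.042×5.6/1.88×log₁₀(70.169/56.713)
    = 0.12511 × 0.092463 = 0.01157 m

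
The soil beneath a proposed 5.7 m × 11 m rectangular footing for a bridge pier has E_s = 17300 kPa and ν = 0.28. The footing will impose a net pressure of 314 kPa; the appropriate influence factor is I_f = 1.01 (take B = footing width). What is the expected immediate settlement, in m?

S_e ≈ 0.0963 m

Immediate (elastic) settlement: S_e = q·B·(1−ν²)/E_s · I_f.
S_e = 314 × 5.7 × (1 − 0.28²) / 17300 × 1.01
    = 314 × 5.7 × 0.9216 / 17300 × 1.01
    = 0.0963 m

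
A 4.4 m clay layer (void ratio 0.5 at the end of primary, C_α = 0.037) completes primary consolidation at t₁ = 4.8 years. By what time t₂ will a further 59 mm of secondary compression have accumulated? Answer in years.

S_s = C_α·H/(1+e_p)·log₁₀(t₂/t₁) ⇒ log₁₀(t₂/t₁) = S_s·(1+e_p)/(C_α·H).
log₁₀(t₂/t₁) = 0.059 × (1+0.5) / (0.037×4.4) = 0.5436
t₂ = t₁ × 10^0.5436 = 4.8 × 3.496 = 16.78 years

t₂ ≈ 16.8 years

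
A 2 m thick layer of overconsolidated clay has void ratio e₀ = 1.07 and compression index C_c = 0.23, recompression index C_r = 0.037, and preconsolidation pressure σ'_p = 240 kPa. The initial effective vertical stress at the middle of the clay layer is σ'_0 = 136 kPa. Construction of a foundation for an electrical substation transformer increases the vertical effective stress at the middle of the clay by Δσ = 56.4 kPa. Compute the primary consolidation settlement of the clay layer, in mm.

S_c ≈ 5.39 mm

Final effective stress: σ'_f = 136 + 56.4 = 192.4 kPa.
σ'_f = 192.4 ≤ σ'_p = 240 kPa, so the clay remains overconsolidated and only the recompression index applies:
S_c = C_r·H/(1+e₀)·log₁₀(σ'_f/σ'_0) = 0.037×2/2.07×log₁₀(192.4/136)
    = 0.035749 × 0.15067 = 0.005386 m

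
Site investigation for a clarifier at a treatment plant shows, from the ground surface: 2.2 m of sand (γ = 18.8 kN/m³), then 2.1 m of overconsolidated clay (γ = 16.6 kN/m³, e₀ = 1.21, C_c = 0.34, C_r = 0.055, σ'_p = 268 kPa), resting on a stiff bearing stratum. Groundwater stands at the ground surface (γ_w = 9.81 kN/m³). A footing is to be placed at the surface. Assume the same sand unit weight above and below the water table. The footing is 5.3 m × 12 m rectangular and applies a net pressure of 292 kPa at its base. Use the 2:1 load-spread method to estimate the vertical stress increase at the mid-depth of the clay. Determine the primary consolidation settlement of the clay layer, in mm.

S_c ≈ 41.8 mm

Mid-depth of clay below the ground surface: z = 2.2 + 2.1/2 = 3.25 m.
Total vertical stress at mid-clay: σ_v = 18.8×2.2 + 16.6×1.05 = 58.79 kPa.
Pore pressure: u = 9.81×(3.25 − 0) = 31.883 kPa.
Initial effective stress: σ'_0 = σ_v − u = 58.79 − 31.883 = 26.907 kPa.
Stress increase at mid-clay by the 2:1 spreading method:
Δσ = qBL/((B+z)(L+z)) = 292×5.3×12/((5.3+3.25)(12+3.25)) = 142.43 kPa
Final effective stress: σ'_f = 26.907 + 142.43 = 169.34 kPa.
σ'_f = 169.34 ≤ σ'_p = 268 kPa, so the clay remains overconsolidated and only the recompression index applies:
S_c = C_r·H/(1+e₀)·log₁₀(σ'_f/σ'_0) = 0.055×2.1/2.21×log₁₀(169.34/26.907)
    = 0.052263 × 0.79889 = 0.04175 m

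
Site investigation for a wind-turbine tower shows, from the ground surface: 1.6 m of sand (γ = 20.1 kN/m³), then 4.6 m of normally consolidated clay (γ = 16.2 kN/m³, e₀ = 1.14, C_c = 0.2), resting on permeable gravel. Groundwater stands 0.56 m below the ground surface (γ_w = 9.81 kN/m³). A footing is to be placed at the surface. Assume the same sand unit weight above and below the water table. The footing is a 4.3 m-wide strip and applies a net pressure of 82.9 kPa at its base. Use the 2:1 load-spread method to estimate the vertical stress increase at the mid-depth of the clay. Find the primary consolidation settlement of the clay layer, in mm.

S_c ≈ 146 mm

Mid-depth of clay below the ground surface: z = 1.6 + 4.6/2 = 3.9 m.
Total vertical stress at mid-clay: σ_v = 20.1×1.6 + 16.2×2.3 = 69.42 kPa.
Pore pressure: u = 9.81×(3.9 − 0.56) = 32.765 kPa.
Initial effective stress: σ'_0 = σ_v − u = 69.42 − 32.765 = 36.655 kPa.
Stress increase at mid-clay by the 2:1 spreading method:
Δσ = qB/(B+z) = 82.9×4.3/(4.3+3.9) = 43.472 kPa
Final effective stress: σ'_f = σ'_0 + Δσ = 36.655 + 43.472 = 80.127 kPa.
Normally consolidated clay, so the full stress increment lies on the virgin compression line:
S_c = C_c·H/(1+e₀)·log₁₀(σ'_f/σ'_0) = 0.2×4.6/(1+1.14)×log₁₀(80.127/36.655)
    = 0.42991 × 0.33965 = 0.146 m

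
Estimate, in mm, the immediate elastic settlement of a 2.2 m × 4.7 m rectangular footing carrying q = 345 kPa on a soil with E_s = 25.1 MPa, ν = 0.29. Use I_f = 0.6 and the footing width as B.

S_e ≈ 16.6 mm

Immediate (elastic) settlement: S_e = q·B·(1−ν²)/E_s · I_f.
E_s = 25.1 MPa = 25100 kPa.
S_e = 345 × 2.2 × (1 − 0.29²) / 25100 × 0.6
    = 345 × 2.2 × 0.9159 / 25100 × 0.6
    = 0.01662 m = 16.62 mm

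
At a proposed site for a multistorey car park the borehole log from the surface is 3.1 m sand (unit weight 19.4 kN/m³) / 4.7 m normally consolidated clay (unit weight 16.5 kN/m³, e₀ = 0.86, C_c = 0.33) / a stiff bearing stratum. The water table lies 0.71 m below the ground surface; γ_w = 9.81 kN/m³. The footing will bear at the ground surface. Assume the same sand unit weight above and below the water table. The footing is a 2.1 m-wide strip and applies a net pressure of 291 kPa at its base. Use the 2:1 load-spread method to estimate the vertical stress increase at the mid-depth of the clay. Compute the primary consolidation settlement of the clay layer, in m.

S_c ≈ 0.338 m

Mid-depth of clay below the ground surface: z = 3.1 + 4.7/2 = 5.45 m.
Total vertical stress at mid-clay: σ_v = 19.4×3.1 + 16.5×2.35 = 98.915 kPa.
Pore pressure: u = 9.81×(5.45 − 0.71) = 46.499 kPa.
Initial effective stress: σ'_0 = σ_v − u = 98.915 − 46.499 = 52.416 kPa.
Stress increase at mid-clay by the 2:1 spreading method:
Δσ = qB/(B+z) = 291×2.1/(2.1+5.45) = 80.94 kPa
Final effective stress: σ'_f = σ'_0 + Δσ = 52.416 + 80.94 = 133.36 kPa.
Normally consolidated clay, so the full stress increment lies on the virgin compression line:
S_c = C_c·H/(1+e₀)·log₁₀(σ'_f/σ'_0) = 0.33×4.7/(1+0.86)×log₁₀(133.36/52.416)
    = 0.83387 × 0.40556 = 0.3382 m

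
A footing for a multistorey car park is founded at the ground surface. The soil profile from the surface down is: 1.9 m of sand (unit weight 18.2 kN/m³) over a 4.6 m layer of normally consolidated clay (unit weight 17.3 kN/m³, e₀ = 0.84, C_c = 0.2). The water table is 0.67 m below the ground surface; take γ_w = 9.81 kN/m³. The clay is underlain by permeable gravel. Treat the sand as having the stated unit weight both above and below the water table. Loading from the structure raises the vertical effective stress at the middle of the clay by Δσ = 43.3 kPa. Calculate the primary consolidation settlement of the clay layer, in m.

S_c ≈ 0.16 m

Mid-depth of clay below the ground surface: z = 1.9 + 4.6/2 = 4.2 m.
Total vertical stress at mid-clay: σ_v = 18.2×1.9 + 17.3×2.3 = 74.37 kPa.
Pore pressure: u = 9.81×(4.2 − 0.67) = 34.629 kPa.
Initial effective stress: σ'_0 = σ_v − u = 74.37 − 34.629 = 39.741 kPa.
Final effective stress: σ'_f = σ'_0 + Δσ = 39.741 + 43.3 = 83.041 kPa.
Normally consolidated clay, so the full stress increment lies on the virgin compression line:
S_c = C_c·H/(1+e₀)·log₁₀(σ'_f/σ'_0) = 0.2×4.6/(1+0.84)×log₁₀(83.041/39.741)
    = 0.5 × 0.32005 = 0.16 m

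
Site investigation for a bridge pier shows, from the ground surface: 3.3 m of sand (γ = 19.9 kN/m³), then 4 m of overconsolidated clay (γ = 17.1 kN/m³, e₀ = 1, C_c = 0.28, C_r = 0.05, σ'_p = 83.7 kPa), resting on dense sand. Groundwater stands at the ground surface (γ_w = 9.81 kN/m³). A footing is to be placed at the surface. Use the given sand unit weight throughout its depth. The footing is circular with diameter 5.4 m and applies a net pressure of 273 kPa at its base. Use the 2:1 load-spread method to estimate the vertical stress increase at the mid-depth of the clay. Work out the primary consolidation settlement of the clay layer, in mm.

S_c ≈ 107 mm

Mid-depth of clay below the ground surface: z = 3.3 + 4/2 = 5.3 m.
Total vertical stress at mid-clay: σ_v = 19.9×3.3 + 17.1×2 = 99.87 kPa.
Pore pressure: u = 9.81×(5.3 − 0) = 51.993 kPa.
Initial effective stress: σ'_0 = σ_v − u = 99.87 − 51.993 = 47.877 kPa.
Stress increase at mid-clay by the 2:1 spreading method:
Δσ ≈ qD²/(D+z)² = 273×5.4²/(5.4+5.3)² = 69.532 kPa
Final effective stress: σ'_f = 47.877 + 69.532 = 117.41 kPa.
σ'_f = 117.41 > σ'_p = 83.7 kPa, so the stress path crosses the preconsolidation pressure — recompression up to σ'_p, then virgin compression beyond:
S_c = H/(1+e₀)·[C_r·log₁₀(σ'_p/σ'_0) + C_c·log₁₀(σ'_f/σ'_p)]
    = 4/2 × [0.05×log₁₀(83.7/47.877) + 0.28×log₁₀(117.41/83.7)]
    = 2 × [0.01213 + 0.041154] = 0.1066 m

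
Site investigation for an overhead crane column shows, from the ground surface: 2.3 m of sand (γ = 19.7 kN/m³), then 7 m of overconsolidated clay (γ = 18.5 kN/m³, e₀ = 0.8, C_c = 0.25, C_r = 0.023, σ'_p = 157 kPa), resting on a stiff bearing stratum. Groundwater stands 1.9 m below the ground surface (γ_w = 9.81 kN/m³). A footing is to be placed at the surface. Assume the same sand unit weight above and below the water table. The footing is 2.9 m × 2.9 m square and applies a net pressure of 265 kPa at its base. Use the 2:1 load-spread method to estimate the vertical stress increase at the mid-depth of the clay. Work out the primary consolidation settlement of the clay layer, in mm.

Mid-depth of clay below the ground surface: z = 2.3 + 7/2 = 5.8 m.
Total vertical stress at mid-clay: σ_v = 19.7×2.3 + 18.5×3.5 = 110.06 kPa.
Pore pressure: u = 9.81×(5.8 − 1.9) = 38.259 kPa.
Initial effective stress: σ'_0 = σ_v − u = 110.06 − 38.259 = 71.801 kPa.
Stress increase at mid-clay by the 2:1 spreading method:
Δσ = qBL/((B+z)(L+z)) = 265×2.9×2.9/((2.9+5.8)(2.9+5.8)) = 29.444 kPa
Final effective stress: σ'_f = 71.801 + 29.444 = 101.25 kPa.
σ'_f = 101.25 ≤ σ'_p = 157 kPa, so the clay remains overconsolidated and only the recompression index applies:
S_c = C_r·H/(1+e₀)·log₁₀(σ'_f/σ'_0) = 0.023×7/1.8×log₁₀(101.25/71.801)
    = 0.089445 × 0.14926 = 0.01335 m

S_c ≈ 13.4 mm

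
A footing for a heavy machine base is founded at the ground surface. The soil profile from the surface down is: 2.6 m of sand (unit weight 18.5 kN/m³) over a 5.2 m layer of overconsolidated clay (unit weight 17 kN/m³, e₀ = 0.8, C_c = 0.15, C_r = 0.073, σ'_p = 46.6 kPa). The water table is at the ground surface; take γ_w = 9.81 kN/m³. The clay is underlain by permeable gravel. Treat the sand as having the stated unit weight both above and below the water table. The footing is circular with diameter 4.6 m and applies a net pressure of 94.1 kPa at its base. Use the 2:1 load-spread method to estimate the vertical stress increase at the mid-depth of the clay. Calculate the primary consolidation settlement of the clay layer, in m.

S_c ≈ 0.0649 m

Mid-depth of clay below the ground surface: z = 2.6 + 5.2/2 = 5.2 m.
Total vertical stress at mid-clay: σ_v = 18.5×2.6 + 17×2.6 = 92.3 kPa.
Pore pressure: u = 9.81×(5.2 − 0) = 51.012 kPa.
Initial effective stress: σ'_0 = σ_v − u = 92.3 − 51.012 = 41.288 kPa.
Stress increase at mid-clay by the 2:1 spreading method:
Δσ ≈ qD²/(D+z)² = 94.1×4.6²/(4.6+5.2)² = 20.733 kPa
Final effective stress: σ'_f = 41.288 + 20.733 = 62.021 kPa.
σ'_f = 62.021 > σ'_p = 46.6 kPa, so the stress path crosses the preconsolidation pressure — recompression up to σ'_p, then virgin compression beyond:
S_c = H/(1+e₀)·[C_r·log₁₀(σ'_p/σ'_0) + C_c·log₁₀(σ'_f/σ'_p)]
    = 5.2/1.8 × [0.073×log₁₀(46.6/41.288) + 0.15×log₁₀(62.021/46.6)]
    = 2.8889 × [0.003837 + 0.018623] = 0.06488 m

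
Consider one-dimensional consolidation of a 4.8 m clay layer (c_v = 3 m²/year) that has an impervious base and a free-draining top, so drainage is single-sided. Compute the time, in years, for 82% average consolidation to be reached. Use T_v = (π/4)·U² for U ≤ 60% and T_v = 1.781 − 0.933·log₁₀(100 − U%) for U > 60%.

t ≈ 4.68 years

Drainage path length: H_d = H = 4.8 m (single drainage).
U > 60%: T_v = 1.781 − 0.933·log₁₀(100 − 82) = 0.60983.
t = T_v·H_d²/c_v = 0.60983×4.8²/3 = 4.683 years.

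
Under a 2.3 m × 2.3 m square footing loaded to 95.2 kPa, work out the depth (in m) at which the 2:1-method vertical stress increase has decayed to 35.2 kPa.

2:1 spreading — at depth z the loaded area has grown by z in each plan dimension:
qB²/(B+z)² = Δσ_z ⇒ z = B(√(q/Δσ_z) − 1) = 2.3×(√(95.2/35.2) − 1) = 1.482 m

z ≈ 1.48 m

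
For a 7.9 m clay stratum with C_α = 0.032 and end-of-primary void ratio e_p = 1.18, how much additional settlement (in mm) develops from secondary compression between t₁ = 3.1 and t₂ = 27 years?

S_s ≈ 109 mm

Secondary compression: S_s = C_α·H/(1+e_p)·log₁₀(t₂/t₁)
S_s = 0.032×7.9/(1+1.18)×log₁₀(27/3.1)
    = 0.116 × 0.94 = 0.109 m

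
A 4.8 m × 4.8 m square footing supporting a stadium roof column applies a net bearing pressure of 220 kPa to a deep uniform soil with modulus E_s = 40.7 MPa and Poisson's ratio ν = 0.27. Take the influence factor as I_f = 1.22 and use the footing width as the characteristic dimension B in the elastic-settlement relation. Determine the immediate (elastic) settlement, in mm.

S_e ≈ 29.3 mm

Immediate (elastic) settlement: S_e = q·B·(1−ν²)/E_s · I_f.
E_s = 40.7 MPa = 40700 kPa.
S_e = 220 × 4.8 × (1 − 0.27²) / 40700 × 1.22
    = 220 × 4.8 × 0.9271 / 40700 × 1.22
    = 0.02935 m = 29.35 mm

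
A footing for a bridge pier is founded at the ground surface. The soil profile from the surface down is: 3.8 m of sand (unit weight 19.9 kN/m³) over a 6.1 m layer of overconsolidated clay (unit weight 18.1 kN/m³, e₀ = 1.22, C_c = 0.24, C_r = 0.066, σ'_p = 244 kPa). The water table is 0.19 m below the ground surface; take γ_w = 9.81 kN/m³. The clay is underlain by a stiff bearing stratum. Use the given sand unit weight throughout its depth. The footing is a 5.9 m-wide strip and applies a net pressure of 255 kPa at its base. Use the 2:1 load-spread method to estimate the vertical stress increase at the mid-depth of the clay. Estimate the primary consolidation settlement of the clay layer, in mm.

S_c ≈ 81.1 mm

Mid-depth of clay below the ground surface: z = 3.8 + 6.1/2 = 6.85 m.
Total vertical stress at mid-clay: σ_v = 19.9×3.8 + 18.1×3.05 = 130.82 kPa.
Pore pressure: u = 9.81×(6.85 − 0.19) = 65.335 kPa.
Initial effective stress: σ'_0 = σ_v − u = 130.82 − 65.335 = 65.485 kPa.
Stress increase at mid-clay by the 2:1 spreading method:
Δσ = qB/(B+z) = 255×5.9/(5.9+6.85) = 118 kPa
Final effective stress: σ'_f = 65.485 + 118 = 183.49 kPa.
σ'_f = 183.49 ≤ σ'_p = 244 kPa, so the clay remains overconsolidated and only the recompression index applies:
S_c = C_r·H/(1+e₀)·log₁₀(σ'_f/σ'_0) = 0.066×6.1/2.22×log₁₀(183.49/65.485)
    = 0.18135 × 0.44747 = 0.08115 m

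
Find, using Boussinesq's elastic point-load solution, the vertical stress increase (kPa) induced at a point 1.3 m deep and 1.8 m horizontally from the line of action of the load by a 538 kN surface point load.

Δσ_z ≈ 10.5 kPa

Boussinesq vertical stress below a point load on an elastic half-space:
Δσ_z = 3P/(2πz²) · [1 + (r/z)²]^(−5/2)
r/z = 1.8/1.3 = 1.3846; [1+(r/z)²]^(−5/2) = 0.068802.
Δσ_z = 3×538/(2π×1.3²) × 0.068802 = 152 × 0.068802 = 10.46 kPa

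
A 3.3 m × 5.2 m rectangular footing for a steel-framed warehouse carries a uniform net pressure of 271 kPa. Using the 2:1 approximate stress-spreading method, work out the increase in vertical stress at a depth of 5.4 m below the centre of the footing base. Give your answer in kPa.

Δσ_z ≈ 50.4 kPa

By the 2:1 method the load spreads at 1 horizontal : 2 vertical, so at depth z the loaded area has grown by z in each plan dimension:
Δσ = qBL/((B+z)(L+z)) = 271×3.3×5.2/((3.3+5.4)(5.2+5.4)) = 50.427 kPa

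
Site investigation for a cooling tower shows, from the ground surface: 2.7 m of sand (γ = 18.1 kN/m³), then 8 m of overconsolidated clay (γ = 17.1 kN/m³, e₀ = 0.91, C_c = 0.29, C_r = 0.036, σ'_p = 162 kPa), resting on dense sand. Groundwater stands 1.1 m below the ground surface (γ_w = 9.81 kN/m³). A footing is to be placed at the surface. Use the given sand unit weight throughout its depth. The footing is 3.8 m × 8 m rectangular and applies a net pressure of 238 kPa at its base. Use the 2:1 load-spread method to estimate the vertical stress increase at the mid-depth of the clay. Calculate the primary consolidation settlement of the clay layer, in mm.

S_c ≈ 36.7 mm

Mid-depth of clay below the ground surface: z = 2.7 + 8/2 = 6.7 m.
Total vertical stress at mid-clay: σ_v = 18.1×2.7 + 17.1×4 = 117.27 kPa.
Pore pressure: u = 9.81×(6.7 − 1.1) = 54.936 kPa.
Initial effective stress: σ'_0 = σ_v − u = 117.27 − 54.936 = 62.334 kPa.
Stress increase at mid-clay by the 2:1 spreading method:
Δσ = qBL/((B+z)(L+z)) = 238×3.8×8/((3.8+6.7)(8+6.7)) = 46.875 kPa
Final effective stress: σ'_f = 62.334 + 46.875 = 109.21 kPa.
σ'_f = 109.21 ≤ σ'_p = 162 kPa, so the clay remains overconsolidated and only the recompression index applies:
S_c = C_r·H/(1+e₀)·log₁₀(σ'_f/σ'_0) = 0.036×8/1.91×log₁₀(109.21/62.334)
    = 0.15079 × 0.24354 = 0.03672 m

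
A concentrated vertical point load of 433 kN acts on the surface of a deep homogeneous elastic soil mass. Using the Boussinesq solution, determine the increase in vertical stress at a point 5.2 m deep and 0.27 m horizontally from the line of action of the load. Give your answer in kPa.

Boussinesq vertical stress below a point load on an elastic half-space:
Δσ_z = 3P/(2πz²) · [1 + (r/z)²]^(−5/2)
r/z = 0.27/5.2 = 0.051923; [1+(r/z)²]^(−5/2) = 0.99329.
Δσ_z = 3×433/(2π×5.2²) × 0.99329 = 7.6458 × 0.99329 = 7.594 kPa

Δσ_z ≈ 7.59 kPa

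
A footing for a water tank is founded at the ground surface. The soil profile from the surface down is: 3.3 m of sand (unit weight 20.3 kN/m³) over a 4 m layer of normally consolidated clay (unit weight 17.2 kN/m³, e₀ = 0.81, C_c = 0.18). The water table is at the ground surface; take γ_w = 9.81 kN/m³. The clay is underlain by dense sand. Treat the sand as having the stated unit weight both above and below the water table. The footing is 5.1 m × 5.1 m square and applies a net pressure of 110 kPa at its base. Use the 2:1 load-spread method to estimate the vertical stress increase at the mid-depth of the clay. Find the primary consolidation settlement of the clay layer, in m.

S_c ≈ 0.0741 m

Mid-depth of clay below the ground surface: z = 3.3 + 4/2 = 5.3 m.
Total vertical stress at mid-clay: σ_v = 20.3×3.3 + 17.2×2 = 101.39 kPa.
Pore pressure: u = 9.81×(5.3 − 0) = 51.993 kPa.
Initial effective stress: σ'_0 = σ_v − u = 101.39 − 51.993 = 49.397 kPa.
Stress increase at mid-clay by the 2:1 spreading method:
Δσ = qBL/((B+z)(L+z)) = 110×5.1×5.1/((5.1+5.3)(5.1+5.3)) = 26.452 kPa
Final effective stress: σ'_f = σ'_0 + Δσ = 49.397 + 26.452 = 75.849 kPa.
Normally consolidated clay, so the full stress increment lies on the virgin compression line:
S_c = C_c·H/(1+e₀)·log₁₀(σ'_f/σ'_0) = 0.18×4/(1+0.81)×log₁₀(75.849/49.397)
    = 0.39779 × 0.18625 = 0.07409 m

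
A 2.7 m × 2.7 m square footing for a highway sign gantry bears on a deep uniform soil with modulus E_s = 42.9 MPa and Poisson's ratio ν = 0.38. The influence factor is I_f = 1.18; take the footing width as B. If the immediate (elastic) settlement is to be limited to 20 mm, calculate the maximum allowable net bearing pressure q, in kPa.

E_s = 42.9 MPa = 42900 kPa.
S_e = q·B·(1−ν²)/E_s · I_f  ⇒  q = S_e·E_s / (B·(1−ν²)·I_f).
q = 0.02 × 42900 / (2.7 × 0.8556 × 1.18) = 314.8 kPa

q ≈ 315 kPa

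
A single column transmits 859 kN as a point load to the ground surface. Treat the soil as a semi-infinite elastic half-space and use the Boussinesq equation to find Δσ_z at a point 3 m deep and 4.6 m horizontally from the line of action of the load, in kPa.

Boussinesq vertical stress below a point load on an elastic half-space:
Δσ_z = 3P/(2πz²) · [1 + (r/z)²]^(−5/2)
r/z = 4.6/3 = 1.5333; [1+(r/z)²]^(−5/2) = 0.048644.
Δσ_z = 3×859/(2π×3²) × 0.048644 = 45.571 × 0.048644 = 2.217 kPa

Δσ_z ≈ 2.22 kPa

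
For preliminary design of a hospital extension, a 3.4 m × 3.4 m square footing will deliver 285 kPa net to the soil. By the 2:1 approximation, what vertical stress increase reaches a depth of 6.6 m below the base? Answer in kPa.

By the 2:1 method the load spreads at 1 horizontal : 2 vertical, so at depth z the loaded area has grown by z in each plan dimension:
Δσ = qBL/((B+z)(L+z)) = 285×3.4×3.4/((3.4+6.6)(3.4+6.6)) = 32.946 kPa

Δσ_z ≈ 32.9 kPa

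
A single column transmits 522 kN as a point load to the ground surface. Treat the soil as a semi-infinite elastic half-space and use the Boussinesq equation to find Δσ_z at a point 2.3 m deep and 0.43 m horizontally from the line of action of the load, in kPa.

Δσ_z ≈ 43.2 kPa

Boussinesq vertical stress below a point load on an elastic half-space:
Δσ_z = 3P/(2πz²) · [1 + (r/z)²]^(−5/2)
r/z = 0.43/2.3 = 0.18696; [1+(r/z)²]^(−5/2) = 0.9177.
Δσ_z = 3×522/(2π×2.3²) × 0.9177 = 47.115 × 0.9177 = 43.24 kPa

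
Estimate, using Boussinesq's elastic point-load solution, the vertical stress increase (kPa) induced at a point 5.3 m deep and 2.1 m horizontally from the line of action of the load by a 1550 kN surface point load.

Δσ_z ≈ 18.3 kPa

Boussinesq vertical stress below a point load on an elastic half-space:
Δσ_z = 3P/(2πz²) · [1 + (r/z)²]^(−5/2)
r/z = 2.1/5.3 = 0.39623; [1+(r/z)²]^(−5/2) = 0.6945.
Δσ_z = 3×1550/(2π×5.3²) × 0.6945 = 26.346 × 0.6945 = 18.3 kPa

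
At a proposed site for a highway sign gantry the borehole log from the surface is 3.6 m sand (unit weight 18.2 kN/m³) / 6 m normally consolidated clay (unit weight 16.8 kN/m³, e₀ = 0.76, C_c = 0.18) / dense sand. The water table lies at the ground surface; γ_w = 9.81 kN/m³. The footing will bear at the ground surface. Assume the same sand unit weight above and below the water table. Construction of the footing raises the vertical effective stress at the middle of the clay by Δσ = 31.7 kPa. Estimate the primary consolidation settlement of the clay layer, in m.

S_c ≈ 0.128 m

Mid-depth of clay below the ground surface: z = 3.6 + 6/2 = 6.6 m.
Total vertical stress at mid-clay: σ_v = 18.2×3.6 + 16.8×3 = 115.92 kPa.
Pore pressure: u = 9.81×(6.6 − 0) = 64.746 kPa.
Initial effective stress: σ'_0 = σ_v − u = 115.92 − 64.746 = 51.174 kPa.
Final effective stress: σ'_f = σ'_0 + Δσ = 51.174 + 31.7 = 82.874 kPa.
Normally consolidated clay, so the full stress increment lies on the virgin compression line:
S_c = C_c·H/(1+e₀)·log₁₀(σ'_f/σ'_0) = 0.18×6/(1+0.76)×log₁₀(82.874/51.174)
    = 0.61364 × 0.20937 = 0.1285 m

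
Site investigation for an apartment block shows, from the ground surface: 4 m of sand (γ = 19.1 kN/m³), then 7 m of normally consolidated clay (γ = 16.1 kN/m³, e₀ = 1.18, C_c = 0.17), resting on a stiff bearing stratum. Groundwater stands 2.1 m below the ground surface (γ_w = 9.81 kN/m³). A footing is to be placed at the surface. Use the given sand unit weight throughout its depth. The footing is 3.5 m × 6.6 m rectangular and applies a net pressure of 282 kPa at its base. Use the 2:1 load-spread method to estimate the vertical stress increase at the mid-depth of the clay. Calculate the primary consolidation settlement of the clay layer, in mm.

S_c ≈ 100 mm

Mid-depth of clay below the ground surface: z = 4 + 7/2 = 7.5 m.
Total vertical stress at mid-clay: σ_v = 19.1×4 + 16.1×3.5 = 132.75 kPa.
Pore pressure: u = 9.81×(7.5 − 2.1) = 52.974 kPa.
Initial effective stress: σ'_0 = σ_v − u = 132.75 − 52.974 = 79.776 kPa.
Stress increase at mid-clay by the 2:1 spreading method:
Δσ = qBL/((B+z)(L+z)) = 282×3.5×6.6/((3.5+7.5)(6.6+7.5)) = 42 kPa
Final effective stress: σ'_f = σ'_0 + Δσ = 79.776 + 42 = 121.78 kPa.
Normally consolidated clay, so the full stress increment lies on the virgin compression line:
S_c = C_c·H/(1+e₀)·log₁₀(σ'_f/σ'_0) = 0.17×7/(1+1.18)×log₁₀(121.78/79.776)
    = 0.54587 × 0.1837 = 0.1003 m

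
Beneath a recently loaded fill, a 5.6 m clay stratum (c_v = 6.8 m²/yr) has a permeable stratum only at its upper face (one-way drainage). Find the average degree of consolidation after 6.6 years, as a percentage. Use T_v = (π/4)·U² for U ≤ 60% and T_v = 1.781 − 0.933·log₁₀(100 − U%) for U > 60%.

Drainage path length: H_d = H = 5.6 m (single drainage).
T_v = c_v·t/H_d² = 6.8×6.6/5.6² = 1.4311.
T_v = 1.4311 corresponds to the U > 60% branch:
U = 1 − 10^((1.781 − T_v)/0.933)/100 = 0.9763

U ≈ 97.6 %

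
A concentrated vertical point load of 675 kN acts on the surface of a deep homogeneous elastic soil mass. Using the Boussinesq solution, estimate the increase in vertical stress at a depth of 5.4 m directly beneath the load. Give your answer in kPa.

Boussinesq vertical stress below a point load on an elastic half-space:
Δσ_z = 3P/(2πz²) · [1 + (r/z)²]^(−5/2)
r/z = 0/5.4 = 0; [1+(r/z)²]^(−5/2) = 1.
Δσ_z = 3×675/(2π×5.4²) × 1 = 11.052 × 1 = 11.05 kPa

Δσ_z ≈ 11.1 kPa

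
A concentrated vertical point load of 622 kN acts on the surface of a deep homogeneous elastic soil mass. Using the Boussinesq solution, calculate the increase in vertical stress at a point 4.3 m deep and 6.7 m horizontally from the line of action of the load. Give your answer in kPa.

Δσ_z ≈ 0.738 kPa

Boussinesq vertical stress below a point load on an elastic half-space:
Δσ_z = 3P/(2πz²) · [1 + (r/z)²]^(−5/2)
r/z = 6.7/4.3 = 1.5581; [1+(r/z)²]^(−5/2) = 0.045969.
Δσ_z = 3×622/(2π×4.3²) × 0.045969 = 16.062 × 0.045969 = 0.7384 kPa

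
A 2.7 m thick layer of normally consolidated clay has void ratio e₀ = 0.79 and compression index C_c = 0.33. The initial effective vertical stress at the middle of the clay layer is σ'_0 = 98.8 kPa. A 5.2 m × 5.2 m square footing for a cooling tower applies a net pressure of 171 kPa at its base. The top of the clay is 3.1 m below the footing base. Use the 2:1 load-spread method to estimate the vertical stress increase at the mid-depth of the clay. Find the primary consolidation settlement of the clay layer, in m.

S_c ≈ 0.088 m

Mid-depth of clay below the footing base: z = 3.1 + 2.7/2 = 4.45 m.
Stress increase at mid-clay by the 2:1 spreading method:
Δσ = qBL/((B+z)(L+z)) = 171×5.2×5.2/((5.2+4.45)(5.2+4.45)) = 49.653 kPa
Final effective stress: σ'_f = σ'_0 + Δσ = 98.8 + 49.653 = 148.45 kPa.
Normally consolidated clay, so the full stress increment lies on the virgin compression line:
S_c = C_c·H/(1+e₀)·log₁₀(σ'_f/σ'_0) = 0.33×2.7/(1+0.79)×log₁₀(148.45/98.8)
    = 0.49777 × 0.17682 = 0.08802 m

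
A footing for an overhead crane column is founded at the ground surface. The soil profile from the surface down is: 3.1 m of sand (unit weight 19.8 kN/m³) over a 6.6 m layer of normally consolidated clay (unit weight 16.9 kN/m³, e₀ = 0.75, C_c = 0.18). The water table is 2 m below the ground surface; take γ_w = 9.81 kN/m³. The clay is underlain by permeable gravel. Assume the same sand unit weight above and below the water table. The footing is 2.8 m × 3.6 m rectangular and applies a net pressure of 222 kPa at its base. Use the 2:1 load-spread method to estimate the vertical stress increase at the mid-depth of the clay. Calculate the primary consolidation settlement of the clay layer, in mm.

Mid-depth of clay below the ground surface: z = 3.1 + 6.6/2 = 6.4 m.
Total vertical stress at mid-clay: σ_v = 19.8×3.1 + 16.9×3.3 = 117.15 kPa.
Pore pressure: u = 9.81×(6.4 − 2) = 43.164 kPa.
Initial effective stress: σ'_0 = σ_v − u = 117.15 − 43.164 = 73.986 kPa.
Stress increase at mid-clay by the 2:1 spreading method:
Δσ = qBL/((B+z)(L+z)) = 222×2.8×3.6/((2.8+6.4)(3.6+6.4)) = 24.323 kPa
Final effective stress: σ'_f = σ'_0 + Δσ = 73.986 + 24.323 = 98.309 kPa.
Normally consolidated clay, so the full stress increment lies on the virgin compression line:
S_c = C_c·H/(1+e₀)·log₁₀(σ'_f/σ'_0) = 0.18×6.6/(1+0.75)×log₁₀(98.309/73.986)
    = 0.67886 × 0.12344 = 0.0838 m

S_c ≈ 83.8 mm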